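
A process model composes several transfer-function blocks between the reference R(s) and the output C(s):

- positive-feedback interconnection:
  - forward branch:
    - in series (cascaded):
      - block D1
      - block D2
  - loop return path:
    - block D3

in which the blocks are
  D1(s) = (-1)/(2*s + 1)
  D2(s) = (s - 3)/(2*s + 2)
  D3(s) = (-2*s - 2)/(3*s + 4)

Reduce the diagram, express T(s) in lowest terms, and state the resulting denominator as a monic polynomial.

The answer is s^3 + 8*s^2/3 + 17*s/6 + 7/6.

Reasoning:
Step 1: combine D1, D2 in series; result (3 - s)/(4*s^2 + 6*s + 2)
Step 2: apply the feedback formula to (D1*D2), D3; result (-3*s^2 + 5*s + 12)/(12*s^3 + 32*s^2 + 34*s + 14)
No further cancellation is possible in the step-2 result, so that is T(s). Its denominator becomes monic after dividing by the leading coefficient 12.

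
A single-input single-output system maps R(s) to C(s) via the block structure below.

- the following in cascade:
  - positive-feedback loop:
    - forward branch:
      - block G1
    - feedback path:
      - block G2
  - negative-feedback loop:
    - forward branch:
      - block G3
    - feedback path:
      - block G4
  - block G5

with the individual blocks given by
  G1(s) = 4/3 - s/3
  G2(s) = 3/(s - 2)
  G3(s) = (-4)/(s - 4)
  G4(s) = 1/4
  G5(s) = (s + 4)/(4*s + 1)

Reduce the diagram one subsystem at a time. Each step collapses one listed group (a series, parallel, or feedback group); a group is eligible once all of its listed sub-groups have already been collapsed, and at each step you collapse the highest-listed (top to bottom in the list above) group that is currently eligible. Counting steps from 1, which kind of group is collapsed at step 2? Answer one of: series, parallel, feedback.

Step 1: reduce the feedback loop with forward G1 and return G2
Step 2: feedback reduction of G3, G4
Step 3: cascade [G1/(1-G1*G2)], [G3/(1+G3*G4)], G5
Step 2: feedback.

Answer: feedback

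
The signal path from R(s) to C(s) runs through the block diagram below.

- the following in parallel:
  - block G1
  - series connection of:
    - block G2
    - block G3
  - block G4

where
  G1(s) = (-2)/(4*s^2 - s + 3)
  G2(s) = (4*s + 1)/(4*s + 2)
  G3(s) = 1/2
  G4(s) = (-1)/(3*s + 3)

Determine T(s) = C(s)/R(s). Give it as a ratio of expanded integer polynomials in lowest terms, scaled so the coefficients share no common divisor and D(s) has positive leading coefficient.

The answer is (48*s^4 + 16*s^3 - 23*s^2 - 50*s - 27)/(96*s^4 + 120*s^3 + 84*s^2 + 96*s + 36).

Reasoning:
[1] multiply G2, G3 (series), giving (4*s + 1)/(8*s + 4)
[2] reduce the parallel group G1, (G2*G3), G4: this yields T(s), and no further normalization is needed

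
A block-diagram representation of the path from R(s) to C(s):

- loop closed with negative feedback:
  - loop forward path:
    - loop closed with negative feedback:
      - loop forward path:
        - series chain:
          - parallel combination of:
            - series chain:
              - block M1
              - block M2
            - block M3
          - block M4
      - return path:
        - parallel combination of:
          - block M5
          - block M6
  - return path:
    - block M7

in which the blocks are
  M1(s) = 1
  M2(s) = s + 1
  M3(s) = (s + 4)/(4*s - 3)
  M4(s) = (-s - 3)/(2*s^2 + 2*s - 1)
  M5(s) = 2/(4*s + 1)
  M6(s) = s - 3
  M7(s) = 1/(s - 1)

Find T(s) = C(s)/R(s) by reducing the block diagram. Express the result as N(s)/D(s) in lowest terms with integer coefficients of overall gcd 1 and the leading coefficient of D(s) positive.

First reduce the diagram to T(s).

Step 1 - combine M1, M2 in series = s + 1
Step 2 - add (M1*M2), M3 (parallel) = (4*s^2 + 2*s + 1)/(4*s - 3)
Step 3 - series reduction of ((M1*M2)+M3), M4 = (-4*s^3 - 14*s^2 - 7*s - 3)/(8*s^3 + 2*s^2 - 10*s + 3)
Step 4 - sum the parallel branches M5, M6 = (4*s^2 - 11*s - 1)/(4*s + 1)
Step 5 - feedback reduction of (((M1*M2)+M3)*M4), (M5+M6) = (16*s^4 + 60*s^3 + 42*s^2 + 19*s + 3)/(16*s^5 - 20*s^4 - 146*s^3 - 41*s^2 - 42*s - 6)
Step 6 - feedback reduction of [(((M1*M2)+M3)*M4)/(1+(((M1*M2)+M3)*M4)*(M5+M6))], M7 - this is the overall T(s), already in the required normalized form

Answer: (16*s^5 + 44*s^4 - 18*s^3 - 23*s^2 - 16*s - 3)/(16*s^6 - 36*s^5 - 110*s^4 + 165*s^3 + 41*s^2 + 55*s + 9)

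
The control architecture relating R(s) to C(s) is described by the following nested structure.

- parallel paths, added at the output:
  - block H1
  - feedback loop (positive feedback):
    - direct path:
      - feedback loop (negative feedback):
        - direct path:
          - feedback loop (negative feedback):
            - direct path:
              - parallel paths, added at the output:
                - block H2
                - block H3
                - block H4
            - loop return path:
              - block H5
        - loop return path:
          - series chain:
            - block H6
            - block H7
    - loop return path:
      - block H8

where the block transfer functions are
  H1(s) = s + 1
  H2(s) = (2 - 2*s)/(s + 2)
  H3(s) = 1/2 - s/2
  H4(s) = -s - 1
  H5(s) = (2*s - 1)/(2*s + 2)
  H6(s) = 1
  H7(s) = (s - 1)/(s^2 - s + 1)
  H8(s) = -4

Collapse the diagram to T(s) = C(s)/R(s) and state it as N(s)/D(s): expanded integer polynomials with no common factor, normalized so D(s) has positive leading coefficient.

(1) reduce the parallel group H2, H3, H4 = (-3*s^2 - 11*s + 2)/(2*s + 4)
(2) apply the feedback formula to (H2+H3+H4), H5 = (6*s^3 + 28*s^2 + 18*s - 4)/(6*s^3 + 15*s^2 - 27*s - 6)
(3) combine H6, H7 in series = (s - 1)/(s^2 - s + 1)
(4) apply the feedback formula to [(H2+H3+H4)/(1+(H2+H3+H4)*H5)], (H6*H7) = (6*s^5 + 22*s^4 - 4*s^3 + 6*s^2 + 22*s - 4)/(6*s^5 + 15*s^4 - 14*s^3 + 26*s^2 - 43*s - 2)
(5) apply the feedback formula to [[(H2+H3+H4)/(1+(H2+H3+H4)*H5)]/(1+[(H2+H3+H4)/(1+(H2+H3+H4)*H5)]*(H6*H7))], H8 = (6*s^5 + 22*s^4 - 4*s^3 + 6*s^2 + 22*s - 4)/(30*s^5 + 103*s^4 - 30*s^3 + 50*s^2 + 45*s - 18)
(6) sum the parallel branches H1, [[[(H2+H3+H4)/(1+(H2+H3+H4)*H5)]/(1+[(H2+H3+H4)/(1+(H2+H3+H4)*H5)]*(H6*H7))]/(1-[[(H2+H3+H4)/(1+(H2+H3+H4)*H5)]/(1+[(H2+H3+H4)/(1+(H2+H3+H4)*H5)]*(H6*H7))]*H8)]: this yields T(s), and no further normalization is needed

Final answer: (30*s^6 + 139*s^5 + 95*s^4 + 16*s^3 + 101*s^2 + 49*s - 22)/(30*s^5 + 103*s^4 - 30*s^3 + 50*s^2 + 45*s - 18)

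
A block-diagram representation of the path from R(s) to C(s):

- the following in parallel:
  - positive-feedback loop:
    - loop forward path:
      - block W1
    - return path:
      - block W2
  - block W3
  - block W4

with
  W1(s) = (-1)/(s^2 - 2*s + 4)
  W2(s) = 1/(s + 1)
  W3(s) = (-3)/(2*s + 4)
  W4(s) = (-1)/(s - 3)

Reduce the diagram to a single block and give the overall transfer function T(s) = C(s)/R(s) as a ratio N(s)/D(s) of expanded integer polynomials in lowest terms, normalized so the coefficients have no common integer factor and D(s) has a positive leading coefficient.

Answer: (-5*s^4 + 8*s^3 - 15*s^2 - s + 37)/(2*s^5 - 4*s^4 - 6*s^3 + 18*s^2 - 34*s - 60)

Working:
Step 1: feedback reduction of W1, W2 = (-s - 1)/(s^3 - s^2 + 2*s + 5)
Step 2: reduce the parallel group [W1/(1-W1*W2)], W3, W4 - this is the overall T(s), already in the required normalized form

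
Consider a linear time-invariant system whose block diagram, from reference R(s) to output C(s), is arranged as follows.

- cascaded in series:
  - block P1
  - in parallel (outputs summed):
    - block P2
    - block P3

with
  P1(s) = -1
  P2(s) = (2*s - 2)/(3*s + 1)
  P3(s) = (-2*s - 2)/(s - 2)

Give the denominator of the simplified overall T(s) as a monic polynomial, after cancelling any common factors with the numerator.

Reducing step by step:

[1] add P2, P3 (parallel) -> (-4*s^2 - 14*s + 2)/(3*s^2 - 5*s - 2)
[2] combine P1, (P2+P3) in series -> (4*s^2 + 14*s - 2)/(3*s^2 - 5*s - 2)
The result of step 2 is T(s) in lowest terms. Its denominator has leading coefficient 3; dividing the denominator through by 3 makes it monic.

Answer: s^2 - 5*s/3 - 2/3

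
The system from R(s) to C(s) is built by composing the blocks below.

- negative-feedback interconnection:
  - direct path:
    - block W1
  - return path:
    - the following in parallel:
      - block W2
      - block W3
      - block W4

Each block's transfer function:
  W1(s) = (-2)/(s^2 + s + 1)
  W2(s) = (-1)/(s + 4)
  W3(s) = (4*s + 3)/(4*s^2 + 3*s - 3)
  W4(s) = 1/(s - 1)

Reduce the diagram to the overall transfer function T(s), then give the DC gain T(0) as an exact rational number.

First reduce the diagram to T(s).

[1] combine W2, W3, W4 in parallel, giving (4*s^3 + 35*s^2 + 8*s - 27)/(4*s^4 + 15*s^3 - 10*s^2 - 21*s + 12)
[2] feedback reduction of W1, (W2+W3+W4), giving (-8*s^4 - 30*s^3 + 20*s^2 + 42*s - 24)/(4*s^6 + 19*s^5 + 9*s^4 - 24*s^3 - 89*s^2 - 25*s + 66)
Evaluating the step-2 result (the overall T(s)) at s = 0 gives T(0) = -24/66 = -4/11.

Answer: -4/11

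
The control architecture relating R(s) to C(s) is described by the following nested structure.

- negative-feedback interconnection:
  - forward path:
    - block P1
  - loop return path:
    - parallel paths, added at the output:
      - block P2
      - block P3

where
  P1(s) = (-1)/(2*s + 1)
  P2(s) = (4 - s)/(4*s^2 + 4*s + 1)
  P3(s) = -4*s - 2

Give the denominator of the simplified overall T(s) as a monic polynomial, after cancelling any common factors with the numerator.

Reducing step by step:

(1) add P2, P3 (parallel) -> (-16*s^3 - 24*s^2 - 13*s + 2)/(4*s^2 + 4*s + 1)
(2) collapse the loop (P1 forward, (P2+P3) return) -> (-4*s^2 - 4*s - 1)/(24*s^3 + 36*s^2 + 19*s - 1)
Step 2 gives the fully reduced T(s), with no common factor left to cancel. The denominator's leading coefficient is 24, so divide each of its coefficients by 24 to get the monic form.

Answer: s^3 + 3*s^2/2 + 19*s/24 - 1/24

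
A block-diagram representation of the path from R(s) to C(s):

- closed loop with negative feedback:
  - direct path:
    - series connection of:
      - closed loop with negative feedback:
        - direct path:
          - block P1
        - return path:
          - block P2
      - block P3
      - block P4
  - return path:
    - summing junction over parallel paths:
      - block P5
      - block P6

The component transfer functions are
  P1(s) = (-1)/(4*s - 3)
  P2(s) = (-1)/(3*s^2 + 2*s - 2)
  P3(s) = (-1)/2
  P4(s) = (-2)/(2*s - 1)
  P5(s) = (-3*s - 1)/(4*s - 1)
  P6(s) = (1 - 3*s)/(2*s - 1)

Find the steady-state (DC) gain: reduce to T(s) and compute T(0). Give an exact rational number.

First reduce the diagram to T(s).

[1] feedback reduction of P1, P2, giving (-3*s^2 - 2*s + 2)/(12*s^3 - s^2 - 14*s + 7)
[2] series reduction of [P1/(1+P1*P2)], P3, P4, giving (-3*s^2 - 2*s + 2)/(24*s^4 - 14*s^3 - 27*s^2 + 28*s - 7)
[3] parallel reduction of P5, P6, giving (-18*s^2 + 8*s)/(8*s^2 - 6*s + 1)
[4] collapse the loop (([P1/(1+P1*P2)]*P3*P4) forward, (P5+P6) return), giving (-24*s^4 + 2*s^3 + 25*s^2 - 14*s + 2)/(192*s^6 - 256*s^5 - 54*s^4 + 384*s^3 - 303*s^2 + 86*s - 7)
Evaluating the step-4 result (the overall T(s)) at s = 0 gives T(0) = 2/(-7) = -2/7.

Answer: -2/7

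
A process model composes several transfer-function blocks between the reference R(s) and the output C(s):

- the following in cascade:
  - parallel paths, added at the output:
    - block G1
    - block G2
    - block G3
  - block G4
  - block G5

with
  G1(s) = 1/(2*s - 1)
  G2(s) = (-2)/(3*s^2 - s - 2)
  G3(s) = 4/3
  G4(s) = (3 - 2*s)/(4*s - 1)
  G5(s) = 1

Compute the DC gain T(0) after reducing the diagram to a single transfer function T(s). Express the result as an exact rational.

Answer: -4

Working:
[1] parallel reduction of G1, G2, G3; result (24*s^3 - 11*s^2 - 27*s + 8)/(18*s^3 - 15*s^2 - 9*s + 6)
[2] reduce the series chain (G1+G2+G3), G4, G5; result (-48*s^4 + 94*s^3 + 21*s^2 - 97*s + 24)/(72*s^4 - 78*s^3 - 21*s^2 + 33*s - 6)
The step-2 result is T(s). Setting s = 0: T(0) = 24/(-6) = -4.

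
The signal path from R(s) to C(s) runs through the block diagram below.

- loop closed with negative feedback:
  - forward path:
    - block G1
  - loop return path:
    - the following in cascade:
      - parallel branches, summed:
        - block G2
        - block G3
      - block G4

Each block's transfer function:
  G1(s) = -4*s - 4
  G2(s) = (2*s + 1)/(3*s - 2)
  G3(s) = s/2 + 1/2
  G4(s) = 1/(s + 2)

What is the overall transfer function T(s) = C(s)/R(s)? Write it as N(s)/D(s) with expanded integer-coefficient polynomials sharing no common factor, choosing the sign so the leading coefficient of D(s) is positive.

Step 1: reduce the parallel group G2, G3; result (3*s^2 + 5*s)/(6*s - 4)
Step 2: cascade (G2+G3), G4; result (3*s^2 + 5*s)/(6*s^2 + 8*s - 8)
Step 3: close the feedback loop around G1, ((G2+G3)*G4), giving the overall T(s)

Hence the answer: (12*s^3 + 28*s^2 - 16)/(6*s^3 + 13*s^2 + 6*s + 4)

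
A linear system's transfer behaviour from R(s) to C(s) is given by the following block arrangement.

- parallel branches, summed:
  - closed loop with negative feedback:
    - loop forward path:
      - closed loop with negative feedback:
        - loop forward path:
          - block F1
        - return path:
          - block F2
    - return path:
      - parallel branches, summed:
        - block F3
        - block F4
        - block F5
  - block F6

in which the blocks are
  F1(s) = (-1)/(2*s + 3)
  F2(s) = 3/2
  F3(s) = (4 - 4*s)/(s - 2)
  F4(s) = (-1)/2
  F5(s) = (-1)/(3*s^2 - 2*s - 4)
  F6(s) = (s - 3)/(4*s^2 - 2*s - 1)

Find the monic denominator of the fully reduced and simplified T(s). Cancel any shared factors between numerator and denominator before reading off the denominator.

Step 1. close the feedback loop around F1, F2, giving (-2)/(4*s + 3)
Step 2. add F3, F4, F5 (parallel), giving (-27*s^3 + 48*s^2 + 14*s - 36)/(6*s^3 - 16*s^2 + 16)
Step 3. collapse the loop ([F1/(1+F1*F2)] forward, (F3+F4+F5) return), giving (-3*s^3 + 8*s^2 - 8)/(6*s^4 + 2*s^3 - 36*s^2 + 9*s + 30)
Step 4. parallel reduction of [[F1/(1+F1*F2)]/(1+[F1/(1+F1*F2)]*(F3+F4+F5))], F6, giving (-6*s^5 + 22*s^4 - 55*s^3 + 77*s^2 + 19*s - 82)/(24*s^6 - 4*s^5 - 154*s^4 + 106*s^3 + 138*s^2 - 69*s - 30)
Step 4 gives the fully reduced T(s), with no common factor left to cancel. The denominator's leading coefficient is 24, so divide each of its coefficients by 24 to get the monic form.

Therefore the answer is s^6 - s^5/6 - 77*s^4/12 + 53*s^3/12 + 23*s^2/4 - 23*s/8 - 5/4.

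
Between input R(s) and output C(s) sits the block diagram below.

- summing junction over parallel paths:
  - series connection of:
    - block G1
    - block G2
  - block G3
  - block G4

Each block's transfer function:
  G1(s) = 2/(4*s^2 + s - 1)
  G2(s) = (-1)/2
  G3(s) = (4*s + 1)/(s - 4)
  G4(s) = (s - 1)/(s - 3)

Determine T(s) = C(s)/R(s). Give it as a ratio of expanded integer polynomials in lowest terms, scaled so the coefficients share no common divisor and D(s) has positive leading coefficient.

Step 1: multiply G1, G2 (series) gives (-1)/(4*s^2 + s - 1)
Step 2: parallel reduction of (G1*G2), G3, G4, which is the overall transfer function T(s) = C(s)/R(s) in lowest terms

Hence the answer: (20*s^4 - 59*s^3 - 18*s^2 + 24*s - 13)/(4*s^4 - 27*s^3 + 40*s^2 + 19*s - 12)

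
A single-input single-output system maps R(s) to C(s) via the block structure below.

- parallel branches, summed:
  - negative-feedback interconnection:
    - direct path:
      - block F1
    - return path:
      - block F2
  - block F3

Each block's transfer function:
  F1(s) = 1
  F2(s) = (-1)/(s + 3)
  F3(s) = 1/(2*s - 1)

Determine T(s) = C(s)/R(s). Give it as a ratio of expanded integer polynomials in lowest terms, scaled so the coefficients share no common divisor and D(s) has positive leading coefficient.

Step 1: collapse the loop (F1 forward, F2 return): (s + 3)/(s + 2)
Step 2: combine [F1/(1+F1*F2)], F3 in parallel, which is the overall transfer function T(s) = C(s)/R(s) in lowest terms

Answer: (2*s^2 + 6*s - 1)/(2*s^2 + 3*s - 2)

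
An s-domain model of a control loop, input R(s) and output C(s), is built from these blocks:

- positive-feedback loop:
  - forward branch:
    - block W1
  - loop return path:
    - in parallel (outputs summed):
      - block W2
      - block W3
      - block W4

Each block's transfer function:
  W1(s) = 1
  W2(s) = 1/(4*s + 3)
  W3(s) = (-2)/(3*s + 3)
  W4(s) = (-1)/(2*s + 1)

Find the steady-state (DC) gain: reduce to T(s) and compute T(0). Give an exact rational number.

The answer is 3/7.

Reasoning:
Step 1. sum the parallel branches W2, W3, W4: (-22*s^2 - 32*s - 12)/(24*s^3 + 54*s^2 + 39*s + 9)
Step 2. collapse the loop (W1 forward, (W2+W3+W4) return): (24*s^3 + 54*s^2 + 39*s + 9)/(24*s^3 + 76*s^2 + 71*s + 21)
The step-2 result is T(s). Setting s = 0: T(0) = 9/21 = 3/7.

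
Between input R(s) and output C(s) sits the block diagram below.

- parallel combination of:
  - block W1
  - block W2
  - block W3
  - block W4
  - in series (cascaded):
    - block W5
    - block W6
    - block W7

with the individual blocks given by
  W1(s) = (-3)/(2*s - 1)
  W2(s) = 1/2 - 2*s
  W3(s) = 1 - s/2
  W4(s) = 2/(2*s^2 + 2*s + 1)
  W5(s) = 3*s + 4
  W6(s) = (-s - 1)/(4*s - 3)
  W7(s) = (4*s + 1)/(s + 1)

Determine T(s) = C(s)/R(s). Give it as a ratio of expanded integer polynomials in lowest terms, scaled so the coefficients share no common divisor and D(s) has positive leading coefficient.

1. cascade W5, W6, W7 = (-12*s^2 - 19*s - 4)/(4*s - 3)
2. add W1, W2, W3, W4, (W5*W6*W7) (parallel) - this is the overall T(s), already in the required normalized form

Answer: (-176*s^5 - 132*s^4 - 138*s^3 + 30*s^2 - 17*s + 47)/(32*s^4 - 8*s^3 - 12*s^2 - 8*s + 6)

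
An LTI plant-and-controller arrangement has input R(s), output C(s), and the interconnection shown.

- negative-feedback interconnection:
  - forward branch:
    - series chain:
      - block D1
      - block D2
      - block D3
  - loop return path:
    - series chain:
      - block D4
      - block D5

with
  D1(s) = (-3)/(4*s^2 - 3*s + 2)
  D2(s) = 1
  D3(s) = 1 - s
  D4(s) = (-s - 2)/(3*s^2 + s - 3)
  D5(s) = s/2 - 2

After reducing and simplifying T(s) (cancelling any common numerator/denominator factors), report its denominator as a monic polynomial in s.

1. multiply D1, D2, D3 (series) gives (3*s - 3)/(4*s^2 - 3*s + 2)
2. series reduction of D4, D5 gives (-s^2 + 2*s + 8)/(6*s^2 + 2*s - 6)
3. feedback reduction of (D1*D2*D3), (D4*D5) gives (18*s^3 - 12*s^2 - 24*s + 18)/(24*s^4 - 13*s^3 - 9*s^2 + 40*s - 36)
No further cancellation is possible in the step-3 result, so that is T(s). Its denominator becomes monic after dividing by the leading coefficient 24.

Hence the answer: s^4 - 13*s^3/24 - 3*s^2/8 + 5*s/3 - 3/2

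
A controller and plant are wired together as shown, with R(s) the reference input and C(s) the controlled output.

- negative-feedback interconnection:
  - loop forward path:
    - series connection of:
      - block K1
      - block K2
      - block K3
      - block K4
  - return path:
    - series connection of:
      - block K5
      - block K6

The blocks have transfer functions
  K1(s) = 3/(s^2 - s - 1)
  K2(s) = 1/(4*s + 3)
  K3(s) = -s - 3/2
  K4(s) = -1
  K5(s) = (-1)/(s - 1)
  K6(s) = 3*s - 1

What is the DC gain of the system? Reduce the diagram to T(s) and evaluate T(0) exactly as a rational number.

1. reduce the series chain K1, K2, K3, K4; result (6*s + 9)/(8*s^3 - 2*s^2 - 14*s - 6)
2. series reduction of K5, K6; result (1 - 3*s)/(s - 1)
3. collapse the loop ((K1*K2*K3*K4) forward, (K5*K6) return); result (6*s^2 + 3*s - 9)/(8*s^4 - 10*s^3 - 30*s^2 - 13*s + 15)
Step 3 gives the overall T(s). Then T(0) = -9/15 = -3/5.

Therefore the answer is -3/5.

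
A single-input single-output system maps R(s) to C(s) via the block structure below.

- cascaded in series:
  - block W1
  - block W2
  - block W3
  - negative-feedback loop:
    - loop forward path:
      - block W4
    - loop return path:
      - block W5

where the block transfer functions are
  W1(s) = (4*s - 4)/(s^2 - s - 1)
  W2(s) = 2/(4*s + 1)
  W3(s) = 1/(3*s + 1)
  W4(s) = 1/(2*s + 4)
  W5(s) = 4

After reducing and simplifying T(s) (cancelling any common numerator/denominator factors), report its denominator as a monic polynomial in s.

[1] close the feedback loop around W4, W5; result 1/(2*s + 8)
[2] series reduction of W1, W2, W3, [W4/(1+W4*W5)]; result (4*s - 4)/(12*s^5 + 43*s^4 - 38*s^3 - 80*s^2 - 33*s - 4)
That last expression is T(s), already simplified. Scaling its denominator by 1/12 (the reciprocal of the leading coefficient) yields the monic denominator.

Final answer: s^5 + 43*s^4/12 - 19*s^3/6 - 20*s^2/3 - 11*s/4 - 1/3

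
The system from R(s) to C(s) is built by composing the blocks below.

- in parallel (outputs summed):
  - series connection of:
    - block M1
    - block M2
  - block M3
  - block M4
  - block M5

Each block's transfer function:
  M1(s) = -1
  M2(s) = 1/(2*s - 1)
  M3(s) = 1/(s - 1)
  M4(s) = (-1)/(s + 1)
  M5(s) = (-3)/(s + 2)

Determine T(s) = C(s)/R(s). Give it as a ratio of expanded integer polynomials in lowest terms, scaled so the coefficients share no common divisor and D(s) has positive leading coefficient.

The answer is (-7*s^3 + 5*s^2 + 13*s - 5)/(2*s^4 + 3*s^3 - 4*s^2 - 3*s + 2).

Reasoning:
[1] reduce the series chain M1, M2 = (-1)/(2*s - 1)
[2] add (M1*M2), M3, M4, M5 (parallel); the result is T(s) itself (integer coefficients, no common factor, positive leading denominator coefficient)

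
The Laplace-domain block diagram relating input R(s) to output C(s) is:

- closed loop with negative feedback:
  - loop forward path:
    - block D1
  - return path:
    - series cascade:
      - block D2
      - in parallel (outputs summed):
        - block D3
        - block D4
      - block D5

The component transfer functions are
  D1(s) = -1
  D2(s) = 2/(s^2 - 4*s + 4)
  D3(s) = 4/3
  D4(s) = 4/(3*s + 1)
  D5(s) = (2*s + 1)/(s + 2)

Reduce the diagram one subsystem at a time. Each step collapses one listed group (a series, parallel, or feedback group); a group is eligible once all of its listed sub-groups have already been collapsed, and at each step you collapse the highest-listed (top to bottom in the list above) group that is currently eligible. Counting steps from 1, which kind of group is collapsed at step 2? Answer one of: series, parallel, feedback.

Step 1: parallel reduction of D3, D4
Step 2: combine D2, (D3+D4), D5 in series
Step 3: apply the feedback formula to D1, (D2*(D3+D4)*D5)
Step 2 collapses a series group.

Hence the answer: series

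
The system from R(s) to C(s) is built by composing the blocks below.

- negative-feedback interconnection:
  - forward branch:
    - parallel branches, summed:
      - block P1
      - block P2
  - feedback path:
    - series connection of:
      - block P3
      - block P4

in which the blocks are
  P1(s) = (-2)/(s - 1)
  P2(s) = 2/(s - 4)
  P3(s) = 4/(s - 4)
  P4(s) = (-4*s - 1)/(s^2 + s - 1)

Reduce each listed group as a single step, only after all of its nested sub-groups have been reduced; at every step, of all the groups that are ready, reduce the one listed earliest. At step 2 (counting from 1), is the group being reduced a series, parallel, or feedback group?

Step 1 - parallel reduction of P1, P2
Step 2 - reduce the series chain P3, P4
Step 3 - close the feedback loop around (P1+P2), (P3*P4)
Step 2: series.

Hence the answer: series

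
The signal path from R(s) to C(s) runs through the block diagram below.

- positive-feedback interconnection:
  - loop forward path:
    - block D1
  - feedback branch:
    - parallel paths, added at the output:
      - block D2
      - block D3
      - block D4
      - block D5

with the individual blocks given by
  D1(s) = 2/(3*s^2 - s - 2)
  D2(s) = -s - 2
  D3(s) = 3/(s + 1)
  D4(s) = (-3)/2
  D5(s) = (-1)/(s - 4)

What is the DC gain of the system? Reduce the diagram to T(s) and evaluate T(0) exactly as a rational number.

Step 1: sum the parallel branches D2, D3, D4, D5 -> (-2*s^3 - s^2 + 33*s + 2)/(2*s^2 - 6*s - 8)
Step 2: close the feedback loop around D1, (D2+D3+D4+D5) -> (2*s^2 - 6*s - 8)/(3*s^4 - 8*s^3 - 10*s^2 - 23*s + 6)
Evaluating the step-2 result (the overall T(s)) at s = 0 gives T(0) = -8/6 = -4/3.

Therefore the answer is -4/3.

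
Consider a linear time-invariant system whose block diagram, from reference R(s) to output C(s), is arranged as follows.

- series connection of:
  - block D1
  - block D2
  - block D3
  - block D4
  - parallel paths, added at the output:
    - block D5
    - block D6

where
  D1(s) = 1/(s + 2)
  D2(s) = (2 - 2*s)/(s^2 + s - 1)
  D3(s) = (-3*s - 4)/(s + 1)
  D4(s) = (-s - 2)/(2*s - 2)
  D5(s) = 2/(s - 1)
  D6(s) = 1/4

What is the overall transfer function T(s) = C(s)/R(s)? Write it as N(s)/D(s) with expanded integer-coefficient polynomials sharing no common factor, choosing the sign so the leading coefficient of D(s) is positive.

Step 1: reduce the parallel group D5, D6 -> (s + 7)/(4*s - 4)
Step 2: series reduction of D1, D2, D3, D4, (D5+D6); the result is T(s) itself (integer coefficients, no common factor, positive leading denominator coefficient)

Answer: (-3*s^2 - 25*s - 28)/(4*s^4 + 4*s^3 - 8*s^2 - 4*s + 4)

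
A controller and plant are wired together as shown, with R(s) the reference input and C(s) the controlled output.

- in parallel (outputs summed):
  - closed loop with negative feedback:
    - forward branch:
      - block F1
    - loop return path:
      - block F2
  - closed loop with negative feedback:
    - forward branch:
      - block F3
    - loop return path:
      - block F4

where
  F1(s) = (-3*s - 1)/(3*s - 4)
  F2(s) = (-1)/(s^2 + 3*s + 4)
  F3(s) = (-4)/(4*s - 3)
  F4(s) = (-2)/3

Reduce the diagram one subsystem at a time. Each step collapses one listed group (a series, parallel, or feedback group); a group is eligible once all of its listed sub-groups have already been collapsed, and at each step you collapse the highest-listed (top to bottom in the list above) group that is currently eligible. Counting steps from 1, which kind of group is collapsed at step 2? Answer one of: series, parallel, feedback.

Answer: feedback

Working:
Step 1: apply the feedback formula to F1, F2
Step 2: feedback reduction of F3, F4
Step 3: reduce the parallel group [F1/(1+F1*F2)], [F3/(1+F3*F4)]
So the answer for step 2 is feedback.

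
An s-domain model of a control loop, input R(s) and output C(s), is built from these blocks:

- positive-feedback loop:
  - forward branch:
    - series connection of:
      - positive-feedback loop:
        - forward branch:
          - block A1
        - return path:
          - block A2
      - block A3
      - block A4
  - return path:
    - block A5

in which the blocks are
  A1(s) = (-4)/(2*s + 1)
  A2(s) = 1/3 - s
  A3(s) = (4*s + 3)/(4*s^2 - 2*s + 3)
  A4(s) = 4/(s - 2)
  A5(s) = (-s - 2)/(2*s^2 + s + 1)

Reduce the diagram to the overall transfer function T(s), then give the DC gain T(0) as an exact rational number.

1. collapse the loop (A1 forward, A2 return): 12/(6*s - 7)
2. series reduction of [A1/(1-A1*A2)], A3, A4: (192*s + 144)/(24*s^4 - 88*s^3 + 112*s^2 - 85*s + 42)
3. close the feedback loop around ([A1/(1-A1*A2)]*A3*A4), A5: (384*s^3 + 480*s^2 + 336*s + 144)/(48*s^6 - 152*s^5 + 160*s^4 - 146*s^3 + 303*s^2 + 485*s + 330)
The step-3 result is T(s). Setting s = 0: T(0) = 144/330 = 24/55.

Final answer: 24/55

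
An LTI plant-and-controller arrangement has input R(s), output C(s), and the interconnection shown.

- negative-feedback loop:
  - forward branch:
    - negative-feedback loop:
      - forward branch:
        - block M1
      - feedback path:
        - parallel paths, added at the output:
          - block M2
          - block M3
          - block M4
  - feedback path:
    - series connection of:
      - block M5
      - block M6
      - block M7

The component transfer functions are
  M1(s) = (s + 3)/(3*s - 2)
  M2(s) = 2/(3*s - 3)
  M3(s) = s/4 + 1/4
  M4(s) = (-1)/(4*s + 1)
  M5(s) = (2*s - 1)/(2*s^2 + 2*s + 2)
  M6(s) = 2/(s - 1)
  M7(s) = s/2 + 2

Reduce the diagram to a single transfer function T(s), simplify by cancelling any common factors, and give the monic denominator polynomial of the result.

The answer is s^6 + 65*s^5/4 + 14*s^4/3 + 397*s^3/12 + 451*s^2/12 - 17*s/6 + 1/4.

Reasoning:
1. sum the parallel branches M2, M3, M4 gives (12*s^3 + 3*s^2 + 8*s + 17)/(48*s^2 - 36*s - 12)
2. collapse the loop (M1 forward, (M2+M3+M4) return) gives (48*s^3 + 108*s^2 - 120*s - 36)/(12*s^4 + 183*s^3 - 187*s^2 + 77*s + 75)
3. multiply M5, M6, M7 (series) gives (2*s^2 + 7*s - 4)/(2*s^3 - 2)
4. apply the feedback formula to [M1/(1+M1*(M2+M3+M4))], (M5*M6*M7) gives (48*s^5 + 156*s^4 + 36*s^3 - 48*s^2 - 156*s - 36)/(12*s^6 + 195*s^5 + 56*s^4 + 397*s^3 + 451*s^2 - 34*s + 3)
Step 4 gives the fully reduced T(s), with no common factor left to cancel. The denominator's leading coefficient is 12, so divide each of its coefficients by 12 to get the monic form.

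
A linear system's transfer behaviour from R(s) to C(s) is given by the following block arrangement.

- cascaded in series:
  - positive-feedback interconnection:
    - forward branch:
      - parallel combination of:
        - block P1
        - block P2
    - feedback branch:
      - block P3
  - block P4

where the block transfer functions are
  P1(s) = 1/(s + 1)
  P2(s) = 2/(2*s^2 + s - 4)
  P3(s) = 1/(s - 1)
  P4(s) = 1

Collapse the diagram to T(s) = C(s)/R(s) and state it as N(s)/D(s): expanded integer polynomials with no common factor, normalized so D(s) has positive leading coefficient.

The answer is (2*s^3 + s^2 - 5*s + 2)/(2*s^4 + s^3 - 8*s^2 - 4*s + 6).

Reasoning:
(1) parallel reduction of P1, P2: (2*s^2 + 3*s - 2)/(2*s^3 + 3*s^2 - 3*s - 4)
(2) feedback reduction of (P1+P2), P3: (2*s^3 + s^2 - 5*s + 2)/(2*s^4 + s^3 - 8*s^2 - 4*s + 6)
(3) reduce the series chain [(P1+P2)/(1-(P1+P2)*P3)], P4, giving the overall T(s)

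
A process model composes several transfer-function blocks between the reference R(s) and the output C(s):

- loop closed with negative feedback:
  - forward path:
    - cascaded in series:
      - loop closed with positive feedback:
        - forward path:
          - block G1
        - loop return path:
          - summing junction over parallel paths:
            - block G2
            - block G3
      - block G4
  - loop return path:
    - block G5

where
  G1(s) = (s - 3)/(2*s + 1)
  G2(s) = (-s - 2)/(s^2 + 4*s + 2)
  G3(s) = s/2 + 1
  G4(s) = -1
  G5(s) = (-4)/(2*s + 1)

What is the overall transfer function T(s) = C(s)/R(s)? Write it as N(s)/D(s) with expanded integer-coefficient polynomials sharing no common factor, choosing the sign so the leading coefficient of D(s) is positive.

[1] add G2, G3 (parallel); result (s^3 + 6*s^2 + 8*s)/(2*s^2 + 8*s + 4)
[2] apply the feedback formula to G1, (G2+G3); result (-2*s^3 - 2*s^2 + 20*s + 12)/(s^4 - s^3 - 28*s^2 - 40*s - 4)
[3] combine [G1/(1-G1*(G2+G3))], G4 in series; result (2*s^3 + 2*s^2 - 20*s - 12)/(s^4 - s^3 - 28*s^2 - 40*s - 4)
[4] apply the feedback formula to ([G1/(1-G1*(G2+G3))]*G4), G5, giving the overall T(s)

Answer: (4*s^4 + 6*s^3 - 38*s^2 - 44*s - 12)/(2*s^5 - s^4 - 65*s^3 - 116*s^2 + 32*s + 44)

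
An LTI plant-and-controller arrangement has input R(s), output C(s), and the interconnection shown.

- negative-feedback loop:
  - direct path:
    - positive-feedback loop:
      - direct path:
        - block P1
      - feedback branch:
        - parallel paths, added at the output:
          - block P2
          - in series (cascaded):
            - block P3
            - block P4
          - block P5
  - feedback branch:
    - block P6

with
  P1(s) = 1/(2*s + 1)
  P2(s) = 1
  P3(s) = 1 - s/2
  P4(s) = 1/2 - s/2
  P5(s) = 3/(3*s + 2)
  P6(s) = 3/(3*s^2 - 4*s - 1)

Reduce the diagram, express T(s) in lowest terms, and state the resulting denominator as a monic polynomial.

Reducing step by step:

Step 1. multiply P3, P4 (series) gives s^2/4 - 3*s/4 + 1/2
Step 2. combine P2, (P3*P4), P5 in parallel gives (3*s^3 - 7*s^2 + 12*s + 24)/(12*s + 8)
Step 3. apply the feedback formula to P1, (P2+(P3*P4)+P5) gives (-12*s - 8)/(3*s^3 - 31*s^2 - 16*s + 16)
Step 4. apply the feedback formula to [P1/(1-P1*(P2+(P3*P4)+P5))], P6 gives (-36*s^3 + 24*s^2 + 44*s + 8)/(9*s^5 - 105*s^4 + 73*s^3 + 143*s^2 - 84*s - 40)
The result of step 4 is T(s) in lowest terms. Its denominator has leading coefficient 9; dividing the denominator through by 9 makes it monic.

Answer: s^5 - 35*s^4/3 + 73*s^3/9 + 143*s^2/9 - 28*s/3 - 40/9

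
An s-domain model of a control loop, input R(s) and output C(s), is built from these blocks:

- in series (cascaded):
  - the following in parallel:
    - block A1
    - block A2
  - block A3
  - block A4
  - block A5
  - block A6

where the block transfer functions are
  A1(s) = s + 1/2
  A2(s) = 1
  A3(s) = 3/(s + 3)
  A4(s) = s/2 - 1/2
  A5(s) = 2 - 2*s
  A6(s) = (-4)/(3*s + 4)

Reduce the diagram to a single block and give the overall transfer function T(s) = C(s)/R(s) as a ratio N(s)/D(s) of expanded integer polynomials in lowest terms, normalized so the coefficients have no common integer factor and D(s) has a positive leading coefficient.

The answer is (12*s^3 - 6*s^2 - 24*s + 18)/(3*s^2 + 13*s + 12).

Reasoning:
Step 1. add A1, A2 (parallel) -> s + 3/2
Step 2. series reduction of (A1+A2), A3, A4, A5, A6, giving the overall T(s)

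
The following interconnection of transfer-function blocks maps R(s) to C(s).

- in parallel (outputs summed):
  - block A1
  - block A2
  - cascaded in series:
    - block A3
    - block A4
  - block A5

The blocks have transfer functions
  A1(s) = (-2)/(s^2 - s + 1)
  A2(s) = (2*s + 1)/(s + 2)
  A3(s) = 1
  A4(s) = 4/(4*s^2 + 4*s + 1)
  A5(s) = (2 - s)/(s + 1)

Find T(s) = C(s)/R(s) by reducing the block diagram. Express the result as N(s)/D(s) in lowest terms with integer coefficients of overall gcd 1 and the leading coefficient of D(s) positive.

Step 1 - combine A3, A4 in series; result 4/(4*s^2 + 4*s + 1)
Step 2 - parallel reduction of A1, A2, (A3*A4), A5, which is the overall transfer function T(s) = C(s)/R(s) in lowest terms

Answer: (4*s^6 + 12*s^5 + 17*s^4 - 18*s^3 - 27*s^2 + 9)/(4*s^6 + 12*s^5 + 9*s^4 + 6*s^3 + 12*s^2 + 9*s + 2)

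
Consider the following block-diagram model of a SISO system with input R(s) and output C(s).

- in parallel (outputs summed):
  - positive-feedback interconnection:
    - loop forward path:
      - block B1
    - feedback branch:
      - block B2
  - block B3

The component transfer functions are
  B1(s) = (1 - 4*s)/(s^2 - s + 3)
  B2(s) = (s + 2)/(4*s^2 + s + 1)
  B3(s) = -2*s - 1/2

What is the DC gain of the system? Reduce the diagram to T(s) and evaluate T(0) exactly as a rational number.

Answer: 1/2

Working:
1. reduce the feedback loop with forward B1 and return B2; result (-16*s^3 - 3*s + 1)/(4*s^4 - 3*s^3 + 16*s^2 + 9*s + 1)
2. parallel reduction of [B1/(1-B1*B2)], B3; result (-16*s^5 + 8*s^4 - 93*s^3 - 52*s^2 - 19*s + 1)/(8*s^4 - 6*s^3 + 32*s^2 + 18*s + 2)
That last expression is T(s); at s = 0 only the constant terms survive, so T(0) = 1/2.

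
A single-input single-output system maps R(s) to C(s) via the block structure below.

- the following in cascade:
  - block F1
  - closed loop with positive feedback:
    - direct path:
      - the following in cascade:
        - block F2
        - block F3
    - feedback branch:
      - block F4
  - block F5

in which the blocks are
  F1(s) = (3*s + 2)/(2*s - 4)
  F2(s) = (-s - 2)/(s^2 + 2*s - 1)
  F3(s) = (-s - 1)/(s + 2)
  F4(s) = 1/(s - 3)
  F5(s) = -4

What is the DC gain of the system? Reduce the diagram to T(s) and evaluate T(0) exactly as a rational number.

Reducing step by step:

Step 1: combine F2, F3 in series, giving (s + 1)/(s^2 + 2*s - 1)
Step 2: apply the feedback formula to (F2*F3), F4, giving (s^2 - 2*s - 3)/(s^3 - s^2 - 8*s + 2)
Step 3: reduce the series chain F1, [(F2*F3)/(1-(F2*F3)*F4)], F5, giving (-6*s^3 + 8*s^2 + 26*s + 12)/(s^4 - 3*s^3 - 6*s^2 + 18*s - 4)
Evaluating the step-3 result (the overall T(s)) at s = 0 gives T(0) = 12/(-4) = -3.

Answer: -3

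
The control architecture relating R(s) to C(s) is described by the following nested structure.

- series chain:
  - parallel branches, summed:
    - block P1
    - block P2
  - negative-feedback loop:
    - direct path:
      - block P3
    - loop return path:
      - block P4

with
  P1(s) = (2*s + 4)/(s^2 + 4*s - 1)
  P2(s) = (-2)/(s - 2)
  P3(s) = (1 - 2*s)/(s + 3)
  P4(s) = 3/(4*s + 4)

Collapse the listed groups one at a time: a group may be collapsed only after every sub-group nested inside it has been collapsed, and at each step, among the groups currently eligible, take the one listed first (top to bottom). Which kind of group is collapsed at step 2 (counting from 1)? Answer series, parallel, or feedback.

The answer is feedback.

Reasoning:
Step 1. reduce the parallel group P1, P2
Step 2. close the feedback loop around P3, P4
Step 3. combine (P1+P2), [P3/(1+P3*P4)] in series
At step 2 the group reduced is feedback.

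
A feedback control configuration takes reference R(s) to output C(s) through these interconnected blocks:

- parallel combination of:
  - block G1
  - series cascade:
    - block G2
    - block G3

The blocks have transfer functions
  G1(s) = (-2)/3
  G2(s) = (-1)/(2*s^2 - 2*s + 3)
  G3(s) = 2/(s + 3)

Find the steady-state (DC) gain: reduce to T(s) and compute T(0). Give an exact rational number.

(1) series reduction of G2, G3; result (-2)/(2*s^3 + 4*s^2 - 3*s + 9)
(2) add G1, (G2*G3) (parallel); result (-4*s^3 - 8*s^2 + 6*s - 24)/(6*s^3 + 12*s^2 - 9*s + 27)
DC gain: substitute s = 0 into T(s) from step 2: T(0) = -24/27 = -8/9.

Final answer: -8/9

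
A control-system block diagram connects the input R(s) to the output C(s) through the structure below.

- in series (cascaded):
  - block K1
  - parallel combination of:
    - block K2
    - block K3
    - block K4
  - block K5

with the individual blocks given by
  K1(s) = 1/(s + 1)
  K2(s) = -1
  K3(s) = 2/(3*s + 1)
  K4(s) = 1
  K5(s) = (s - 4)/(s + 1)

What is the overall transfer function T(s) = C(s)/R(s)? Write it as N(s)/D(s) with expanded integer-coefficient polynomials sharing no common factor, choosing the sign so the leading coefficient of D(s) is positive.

Step 1. parallel reduction of K2, K3, K4 -> 2/(3*s + 1)
Step 2. combine K1, (K2+K3+K4), K5 in series, which is the overall transfer function T(s) = C(s)/R(s) in lowest terms

Therefore the answer is (2*s - 8)/(3*s^3 + 7*s^2 + 5*s + 1).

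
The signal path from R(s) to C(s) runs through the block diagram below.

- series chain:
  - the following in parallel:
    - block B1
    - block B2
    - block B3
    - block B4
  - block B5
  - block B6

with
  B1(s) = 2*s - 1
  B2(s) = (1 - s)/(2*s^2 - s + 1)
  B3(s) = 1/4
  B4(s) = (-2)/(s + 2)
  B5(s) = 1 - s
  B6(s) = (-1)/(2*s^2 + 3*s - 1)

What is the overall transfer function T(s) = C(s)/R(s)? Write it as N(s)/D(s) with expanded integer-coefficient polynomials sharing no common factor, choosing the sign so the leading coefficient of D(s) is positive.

Step 1. parallel reduction of B1, B2, B3, B4: (16*s^4 + 18*s^3 - 37*s^2 + 23*s - 6)/(8*s^3 + 12*s^2 - 4*s + 8)
Step 2. combine (B1+B2+B3+B4), B5, B6 in series; the result is T(s) itself (integer coefficients, no common factor, positive leading denominator coefficient)

Therefore the answer is (16*s^5 + 2*s^4 - 55*s^3 + 60*s^2 - 29*s + 6)/(16*s^5 + 48*s^4 + 20*s^3 - 8*s^2 + 28*s - 8).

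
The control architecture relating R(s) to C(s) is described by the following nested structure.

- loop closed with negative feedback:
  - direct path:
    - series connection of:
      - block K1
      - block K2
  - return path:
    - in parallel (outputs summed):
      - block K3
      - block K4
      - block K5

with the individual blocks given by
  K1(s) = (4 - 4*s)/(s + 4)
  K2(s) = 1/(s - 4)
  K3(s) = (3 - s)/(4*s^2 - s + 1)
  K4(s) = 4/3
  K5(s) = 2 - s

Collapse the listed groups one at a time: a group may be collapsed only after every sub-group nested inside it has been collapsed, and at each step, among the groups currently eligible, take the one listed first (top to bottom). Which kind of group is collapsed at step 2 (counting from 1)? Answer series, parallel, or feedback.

1. series reduction of K1, K2
2. reduce the parallel group K3, K4, K5
3. close the feedback loop around (K1*K2), (K3+K4+K5)
Step 2: parallel.

Final answer: parallel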